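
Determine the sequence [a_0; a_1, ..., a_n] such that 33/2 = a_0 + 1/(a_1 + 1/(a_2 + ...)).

[16; 2]

Run the Euclidean algorithm on 33 and 2; the successive quotients are the partial quotients a_0, a_1, ... (each step inverts the fractional part left over by the previous one):
  33 = 16*2 + 1, so a_0 = 16.
  2 = 2*1 + 0, so a_1 = 2.
The remainder reaches 0 after 2 divisions, so the expansion has 2 partial quotients, read off in order.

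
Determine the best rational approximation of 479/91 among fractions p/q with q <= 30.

100/19

Expand x = 479/91 as a continued fraction with the Euclidean algorithm:
  479 = 5*91 + 24, so a_0 = 5.
  91 = 3*24 + 19, so a_1 = 3.
  24 = 1*19 + 5, so a_2 = 1.
  19 = 3*5 + 4, so a_3 = 3.
  5 = 1*4 + 1, so a_4 = 1.
  4 = 4*1 + 0, so a_5 = 4.
so x = [5; 3, 1, 3, 1, 4].
Convergents (p_i = a_i*p_{i-1} + p_{i-2}, q_i = a_i*q_{i-1} + q_{i-2} with p_{-2}=0, p_{-1}=1, q_{-2}=1, q_{-1}=0), until the denominator exceeds 30:
  i=0: a_0=5, p_0 = 5*1 + 0 = 5, q_0 = 5*0 + 1 = 1.
  i=1: a_1=3, p_1 = 3*5 + 1 = 16, q_1 = 3*1 + 0 = 3.
  i=2: a_2=1, p_2 = 1*16 + 5 = 21, q_2 = 1*3 + 1 = 4.
  i=3: a_3=3, p_3 = 3*21 + 16 = 79, q_3 = 3*4 + 3 = 15.
  i=4: a_4=1, p_4 = 1*79 + 21 = 100, q_4 = 1*15 + 4 = 19.
  i=5: a_5=4, p_5 = 4*100 + 79 = 479, q_5 = 4*19 + 15 = 91.
q_5 = 91 > 30, so the last convergent with denominator <= 30 is p_4/q_4 = 100/19.
The closest fraction with denominator <= 30 is either p_4/q_4 or the intermediate fraction (k*p_4 + p_3)/(k*q_4 + q_3) with the largest k >= 1 whose denominator stays <= 30; these approach x as k grows, and every other convergent or intermediate fraction in range is farther away.
Largest k: floor((30 - q_3)/q_4) = floor((30 - 15)/19) = 0.
Since k = 0, no intermediate fraction beyond p_4/q_4 has denominator <= 30, so the convergent 100/19 is the closest (its error is |479*19 - 100*91|/(91*19) = 1/1729).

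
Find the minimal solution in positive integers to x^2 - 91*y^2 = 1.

(x, y) = (1574, 165)

First expand sqrt(91) as a continued fraction. With x_i = (sqrt(91) + m_i)/d_i and (m_0, d_0) = (0, 1): a_0 = floor(sqrt(91)) = 9, since 9^2 = 81 <= 91 < 100 = 10^2.
Iterate m_{i+1} = d_i*a_i - m_i, d_{i+1} = (91 - m_{i+1}^2)/d_i, a_{i+1} = floor((a_0 + m_{i+1})/d_{i+1}):
  m_1 = 1*9 - 0 = 9, d_1 = (91 - 9^2)/1 = 10/1 = 10, a_1 = floor((9 + 9)/10) = 1.
  m_2 = 10*1 - 9 = 1, d_2 = (91 - 1^2)/10 = 90/10 = 9, a_2 = floor((9 + 1)/9) = 1.
  m_3 = 9*1 - 1 = 8, d_3 = (91 - 8^2)/9 = 27/9 = 3, a_3 = floor((9 + 8)/3) = 5.
  m_4 = 3*5 - 8 = 7, d_4 = (91 - 7^2)/3 = 42/3 = 14, a_4 = floor((9 + 7)/14) = 1.
  m_5 = 14*1 - 7 = 7, d_5 = (91 - 7^2)/14 = 42/14 = 3, a_5 = floor((9 + 7)/3) = 5.
  m_6 = 3*5 - 7 = 8, d_6 = (91 - 8^2)/3 = 27/3 = 9, a_6 = floor((9 + 8)/9) = 1.
  m_7 = 9*1 - 8 = 1, d_7 = (91 - 1^2)/9 = 90/9 = 10, a_7 = floor((9 + 1)/10) = 1.
  m_8 = 10*1 - 1 = 9, d_8 = (91 - 9^2)/10 = 10/10 = 1, a_8 = floor((9 + 9)/1) = 18.
  m_9 = 1*18 - 9 = 9, d_9 = (91 - 9^2)/1 = 10/1 = 10: (m_9, d_9) = (m_1, d_1) = (9, 10), so from here the quotients repeat a_1, ..., a_8; the period length is 8.
So sqrt(91) = [9; (1, 1, 5, 1, 5, 1, 1, 18)] with period length k = 8.
k is even, so the fundamental solution of x^2 - 91y^2 = 1 is (p_{k-1}, q_{k-1}) = (p_7, q_7); compute convergents through index 7.
Convergents (p_i = a_i*p_{i-1} + p_{i-2}, q_i = a_i*q_{i-1} + q_{i-2} with p_{-2}=0, p_{-1}=1, q_{-2}=1, q_{-1}=0):
  i=0: a_0=9, p_0 = 9*1 + 0 = 9, q_0 = 9*0 + 1 = 1.
  i=1: a_1=1, p_1 = 1*9 + 1 = 10, q_1 = 1*1 + 0 = 1.
  i=2: a_2=1, p_2 = 1*10 + 9 = 19, q_2 = 1*1 + 1 = 2.
  i=3: a_3=5, p_3 = 5*19 + 10 = 105, q_3 = 5*2 + 1 = 11.
  i=4: a_4=1, p_4 = 1*105 + 19 = 124, q_4 = 1*11 + 2 = 13.
  i=5: a_5=5, p_5 = 5*124 + 105 = 725, q_5 = 5*13 + 11 = 76.
  i=6: a_6=1, p_6 = 1*725 + 124 = 849, q_6 = 1*76 + 13 = 89.
  i=7: a_7=1, p_7 = 1*849 + 725 = 1574, q_7 = 1*89 + 76 = 165.
Check: 1574^2 - 91*165^2 = 2477476 - 2477475 = 1, so (x, y) = (1574, 165) solves the equation, and by the theorem it is the least positive solution.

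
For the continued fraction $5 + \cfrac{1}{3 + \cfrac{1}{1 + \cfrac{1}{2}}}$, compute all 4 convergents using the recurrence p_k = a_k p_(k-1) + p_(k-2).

Using the convergent recurrence p_i = a_i*p_{i-1} + p_{i-2}, q_i = a_i*q_{i-1} + q_{i-2} with p_{-2}=0, p_{-1}=1, q_{-2}=1, q_{-1}=0:
  i=0: a_0=5, p_0 = 5*1 + 0 = 5, q_0 = 5*0 + 1 = 1.
  i=1: a_1=3, p_1 = 3*5 + 1 = 16, q_1 = 3*1 + 0 = 3.
  i=2: a_2=1, p_2 = 1*16 + 5 = 21, q_2 = 1*3 + 1 = 4.
  i=3: a_3=2, p_3 = 2*21 + 16 = 58, q_3 = 2*4 + 3 = 11.

5/1, 16/3, 21/4, 58/11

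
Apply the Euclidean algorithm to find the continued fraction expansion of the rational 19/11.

[1; 1, 2, 1, 2]

Run the Euclidean algorithm on 19 and 11; the successive quotients are the partial quotients a_0, a_1, ... (each step inverts the fractional part left over by the previous one):
  19 = 1*11 + 8, so a_0 = 1.
  11 = 1*8 + 3, so a_1 = 1.
  8 = 2*3 + 2, so a_2 = 2.
  3 = 1*2 + 1, so a_3 = 1.
  2 = 2*1 + 0, so a_4 = 2.
The remainder reaches 0 after 5 divisions, so the expansion has 5 partial quotients, read off in order.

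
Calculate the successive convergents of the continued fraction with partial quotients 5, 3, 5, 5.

Using the convergent recurrence p_i = a_i*p_{i-1} + p_{i-2}, q_i = a_i*q_{i-1} + q_{i-2} with p_{-2}=0, p_{-1}=1, q_{-2}=1, q_{-1}=0:
  i=0: a_0=5, p_0 = 5*1 + 0 = 5, q_0 = 5*0 + 1 = 1.
  i=1: a_1=3, p_1 = 3*5 + 1 = 16, q_1 = 3*1 + 0 = 3.
  i=2: a_2=5, p_2 = 5*16 + 5 = 85, q_2 = 5*3 + 1 = 16.
  i=3: a_3=5, p_3 = 5*85 + 16 = 441, q_3 = 5*16 + 3 = 83.

5/1, 16/3, 85/16, 441/83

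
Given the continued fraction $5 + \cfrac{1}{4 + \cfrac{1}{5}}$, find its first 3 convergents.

Using the convergent recurrence p_i = a_i*p_{i-1} + p_{i-2}, q_i = a_i*q_{i-1} + q_{i-2} with p_{-2}=0, p_{-1}=1, q_{-2}=1, q_{-1}=0:
  i=0: a_0=5, p_0 = 5*1 + 0 = 5, q_0 = 5*0 + 1 = 1.
  i=1: a_1=4, p_1 = 4*5 + 1 = 21, q_1 = 4*1 + 0 = 4.
  i=2: a_2=5, p_2 = 5*21 + 5 = 110, q_2 = 5*4 + 1 = 21.

5/1, 21/4, 110/21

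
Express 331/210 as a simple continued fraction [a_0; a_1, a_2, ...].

Run the Euclidean algorithm on 331 and 210; the successive quotients are the partial quotients a_0, a_1, ... (each step inverts the fractional part left over by the previous one):
  331 = 1*210 + 121, so a_0 = 1.
  210 = 1*121 + 89, so a_1 = 1.
  121 = 1*89 + 32, so a_2 = 1.
  89 = 2*32 + 25, so a_3 = 2.
  32 = 1*25 + 7, so a_4 = 1.
  25 = 3*7 + 4, so a_5 = 3.
  7 = 1*4 + 3, so a_6 = 1.
  4 = 1*3 + 1, so a_7 = 1.
  3 = 3*1 + 0, so a_8 = 3.
The remainder reaches 0 after 9 divisions, so the expansion has 9 partial quotients, read off in order.

[1; 1, 1, 2, 1, 3, 1, 1, 3]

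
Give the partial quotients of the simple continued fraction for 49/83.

Run the Euclidean algorithm on 49 and 83; the successive quotients are the partial quotients a_0, a_1, ... (each step inverts the fractional part left over by the previous one):
  49 = 0*83 + 49, so a_0 = 0.
  83 = 1*49 + 34, so a_1 = 1.
  49 = 1*34 + 15, so a_2 = 1.
  34 = 2*15 + 4, so a_3 = 2.
  15 = 3*4 + 3, so a_4 = 3.
  4 = 1*3 + 1, so a_5 = 1.
  3 = 3*1 + 0, so a_6 = 3.
The remainder reaches 0 after 7 divisions, so the expansion has 7 partial quotients, read off in order.

[0; 1, 1, 2, 3, 1, 3]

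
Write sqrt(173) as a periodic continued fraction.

[13; (6, 1, 1, 6, 26)]

Write x_i = (sqrt(173) + m_i)/d_i with (m_0, d_0) = (0, 1). a_0 = floor(sqrt(173)) = 13, since 13^2 = 169 <= 173 < 196 = 14^2.
Iterate m_{i+1} = d_i*a_i - m_i, d_{i+1} = (173 - m_{i+1}^2)/d_i, a_{i+1} = floor((a_0 + m_{i+1})/d_{i+1}):
  m_1 = 1*13 - 0 = 13, d_1 = (173 - 13^2)/1 = 4/1 = 4, a_1 = floor((13 + 13)/4) = 6.
  m_2 = 4*6 - 13 = 11, d_2 = (173 - 11^2)/4 = 52/4 = 13, a_2 = floor((13 + 11)/13) = 1.
  m_3 = 13*1 - 11 = 2, d_3 = (173 - 2^2)/13 = 169/13 = 13, a_3 = floor((13 + 2)/13) = 1.
  m_4 = 13*1 - 2 = 11, d_4 = (173 - 11^2)/13 = 52/13 = 4, a_4 = floor((13 + 11)/4) = 6.
  m_5 = 4*6 - 11 = 13, d_5 = (173 - 13^2)/4 = 4/4 = 1, a_5 = floor((13 + 13)/1) = 26.
  m_6 = 1*26 - 13 = 13, d_6 = (173 - 13^2)/1 = 4/1 = 4: (m_6, d_6) = (m_1, d_1) = (13, 4), so from here the quotients repeat a_1, ..., a_5; the period length is 5.
Hence the expansion of sqrt(173) is a_0 = 13 followed by the repeating block 6, 1, 1, 6, 26 (period 5).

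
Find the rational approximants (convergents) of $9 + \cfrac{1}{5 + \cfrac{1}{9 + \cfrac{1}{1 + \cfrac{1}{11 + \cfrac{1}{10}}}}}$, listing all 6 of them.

Using the convergent recurrence p_i = a_i*p_{i-1} + p_{i-2}, q_i = a_i*q_{i-1} + q_{i-2} with p_{-2}=0, p_{-1}=1, q_{-2}=1, q_{-1}=0:
  i=0: a_0=9, p_0 = 9*1 + 0 = 9, q_0 = 9*0 + 1 = 1.
  i=1: a_1=5, p_1 = 5*9 + 1 = 46, q_1 = 5*1 + 0 = 5.
  i=2: a_2=9, p_2 = 9*46 + 9 = 423, q_2 = 9*5 + 1 = 46.
  i=3: a_3=1, p_3 = 1*423 + 46 = 469, q_3 = 1*46 + 5 = 51.
  i=4: a_4=11, p_4 = 11*469 + 423 = 5582, q_4 = 11*51 + 46 = 607.
  i=5: a_5=10, p_5 = 10*5582 + 469 = 56289, q_5 = 10*607 + 51 = 6121.

9/1, 46/5, 423/46, 469/51, 5582/607, 56289/6121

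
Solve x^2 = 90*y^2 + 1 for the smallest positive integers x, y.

First expand sqrt(90) as a continued fraction. With x_i = (sqrt(90) + m_i)/d_i and (m_0, d_0) = (0, 1): a_0 = floor(sqrt(90)) = 9, since 9^2 = 81 <= 90 < 100 = 10^2.
Iterate m_{i+1} = d_i*a_i - m_i, d_{i+1} = (90 - m_{i+1}^2)/d_i, a_{i+1} = floor((a_0 + m_{i+1})/d_{i+1}):
  m_1 = 1*9 - 0 = 9, d_1 = (90 - 9^2)/1 = 9/1 = 9, a_1 = floor((9 + 9)/9) = 2.
  m_2 = 9*2 - 9 = 9, d_2 = (90 - 9^2)/9 = 9/9 = 1, a_2 = floor((9 + 9)/1) = 18.
  m_3 = 1*18 - 9 = 9, d_3 = (90 - 9^2)/1 = 9/1 = 9: (m_3, d_3) = (m_1, d_1) = (9, 9), so from here the quotients repeat a_1, a_2; the period length is 2.
So sqrt(90) = [9; (2, 18)] with period length k = 2.
k is even, so the fundamental solution of x^2 - 90y^2 = 1 is (p_{k-1}, q_{k-1}) = (p_1, q_1); compute convergents through index 1.
Convergents (p_i = a_i*p_{i-1} + p_{i-2}, q_i = a_i*q_{i-1} + q_{i-2} with p_{-2}=0, p_{-1}=1, q_{-2}=1, q_{-1}=0):
  i=0: a_0=9, p_0 = 9*1 + 0 = 9, q_0 = 9*0 + 1 = 1.
  i=1: a_1=2, p_1 = 2*9 + 1 = 19, q_1 = 2*1 + 0 = 2.
Check: 19^2 - 90*2^2 = 361 - 360 = 1, so (x, y) = (19, 2) solves the equation, and by the theorem it is the least positive solution.

(x, y) = (19, 2)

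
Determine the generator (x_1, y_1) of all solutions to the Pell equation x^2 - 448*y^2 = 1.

(x, y) = (127, 6)

First expand sqrt(448) as a continued fraction. With x_i = (sqrt(448) + m_i)/d_i and (m_0, d_0) = (0, 1): a_0 = floor(sqrt(448)) = 21, since 21^2 = 441 <= 448 < 484 = 22^2.
Iterate m_{i+1} = d_i*a_i - m_i, d_{i+1} = (448 - m_{i+1}^2)/d_i, a_{i+1} = floor((a_0 + m_{i+1})/d_{i+1}):
  m_1 = 1*21 - 0 = 21, d_1 = (448 - 21^2)/1 = 7/1 = 7, a_1 = floor((21 + 21)/7) = 6.
  m_2 = 7*6 - 21 = 21, d_2 = (448 - 21^2)/7 = 7/7 = 1, a_2 = floor((21 + 21)/1) = 42.
  m_3 = 1*42 - 21 = 21, d_3 = (448 - 21^2)/1 = 7/1 = 7: (m_3, d_3) = (m_1, d_1) = (21, 7), so from here the quotients repeat a_1, a_2; the period length is 2.
So sqrt(448) = [21; (6, 42)] with period length k = 2.
k is even, so the fundamental solution of x^2 - 448y^2 = 1 is (p_{k-1}, q_{k-1}) = (p_1, q_1); compute convergents through index 1.
Convergents (p_i = a_i*p_{i-1} + p_{i-2}, q_i = a_i*q_{i-1} + q_{i-2} with p_{-2}=0, p_{-1}=1, q_{-2}=1, q_{-1}=0):
  i=0: a_0=21, p_0 = 21*1 + 0 = 21, q_0 = 21*0 + 1 = 1.
  i=1: a_1=6, p_1 = 6*21 + 1 = 127, q_1 = 6*1 + 0 = 6.
Check: 127^2 - 448*6^2 = 16129 - 16128 = 1, so (x, y) = (127, 6) solves the equation, and by the theorem it is the least positive solution.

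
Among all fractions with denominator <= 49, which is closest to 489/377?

Expand x = 489/377 as a continued fraction with the Euclidean algorithm:
  489 = 1*377 + 112, so a_0 = 1.
  377 = 3*112 + 41, so a_1 = 3.
  112 = 2*41 + 30, so a_2 = 2.
  41 = 1*30 + 11, so a_3 = 1.
  30 = 2*11 + 8, so a_4 = 2.
  11 = 1*8 + 3, so a_5 = 1.
  8 = 2*3 + 2, so a_6 = 2.
  3 = 1*2 + 1, so a_7 = 1.
  2 = 2*1 + 0, so a_8 = 2.
so x = [1; 3, 2, 1, 2, 1, 2, 1, 2].
Convergents (p_i = a_i*p_{i-1} + p_{i-2}, q_i = a_i*q_{i-1} + q_{i-2} with p_{-2}=0, p_{-1}=1, q_{-2}=1, q_{-1}=0), until the denominator exceeds 49:
  i=0: a_0=1, p_0 = 1*1 + 0 = 1, q_0 = 1*0 + 1 = 1.
  i=1: a_1=3, p_1 = 3*1 + 1 = 4, q_1 = 3*1 + 0 = 3.
  i=2: a_2=2, p_2 = 2*4 + 1 = 9, q_2 = 2*3 + 1 = 7.
  i=3: a_3=1, p_3 = 1*9 + 4 = 13, q_3 = 1*7 + 3 = 10.
  i=4: a_4=2, p_4 = 2*13 + 9 = 35, q_4 = 2*10 + 7 = 27.
  i=5: a_5=1, p_5 = 1*35 + 13 = 48, q_5 = 1*27 + 10 = 37.
  i=6: a_6=2, p_6 = 2*48 + 35 = 131, q_6 = 2*37 + 27 = 101.
q_6 = 101 > 49, so the last convergent with denominator <= 49 is p_5/q_5 = 48/37.
The closest fraction with denominator <= 49 is either p_5/q_5 or the intermediate fraction (k*p_5 + p_4)/(k*q_5 + q_4) with the largest k >= 1 whose denominator stays <= 49; these approach x as k grows, and every other convergent or intermediate fraction in range is farther away.
Largest k: floor((49 - q_4)/q_5) = floor((49 - 27)/37) = 0.
Since k = 0, no intermediate fraction beyond p_5/q_5 has denominator <= 49, so the convergent 48/37 is the closest (its error is |489*37 - 48*377|/(377*37) = 3/13949).

48/37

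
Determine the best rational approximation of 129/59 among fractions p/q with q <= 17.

35/16

Expand x = 129/59 as a continued fraction with the Euclidean algorithm:
  129 = 2*59 + 11, so a_0 = 2.
  59 = 5*11 + 4, so a_1 = 5.
  11 = 2*4 + 3, so a_2 = 2.
  4 = 1*3 + 1, so a_3 = 1.
  3 = 3*1 + 0, so a_4 = 3.
so x = [2; 5, 2, 1, 3].
Convergents (p_i = a_i*p_{i-1} + p_{i-2}, q_i = a_i*q_{i-1} + q_{i-2} with p_{-2}=0, p_{-1}=1, q_{-2}=1, q_{-1}=0), until the denominator exceeds 17:
  i=0: a_0=2, p_0 = 2*1 + 0 = 2, q_0 = 2*0 + 1 = 1.
  i=1: a_1=5, p_1 = 5*2 + 1 = 11, q_1 = 5*1 + 0 = 5.
  i=2: a_2=2, p_2 = 2*11 + 2 = 24, q_2 = 2*5 + 1 = 11.
  i=3: a_3=1, p_3 = 1*24 + 11 = 35, q_3 = 1*11 + 5 = 16.
  i=4: a_4=3, p_4 = 3*35 + 24 = 129, q_4 = 3*16 + 11 = 59.
q_4 = 59 > 17, so the last convergent with denominator <= 17 is p_3/q_3 = 35/16.
The closest fraction with denominator <= 17 is either p_3/q_3 or the intermediate fraction (k*p_3 + p_2)/(k*q_3 + q_2) with the largest k >= 1 whose denominator stays <= 17; these approach x as k grows, and every other convergent or intermediate fraction in range is farther away.
Largest k: floor((17 - q_2)/q_3) = floor((17 - 11)/16) = 0.
Since k = 0, no intermediate fraction beyond p_3/q_3 has denominator <= 17, so the convergent 35/16 is the closest (its error is |129*16 - 35*59|/(59*16) = 1/944).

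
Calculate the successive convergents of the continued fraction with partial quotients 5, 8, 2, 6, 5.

5/1, 41/8, 87/17, 563/110, 2902/567

Using the convergent recurrence p_i = a_i*p_{i-1} + p_{i-2}, q_i = a_i*q_{i-1} + q_{i-2} with p_{-2}=0, p_{-1}=1, q_{-2}=1, q_{-1}=0:
  i=0: a_0=5, p_0 = 5*1 + 0 = 5, q_0 = 5*0 + 1 = 1.
  i=1: a_1=8, p_1 = 8*5 + 1 = 41, q_1 = 8*1 + 0 = 8.
  i=2: a_2=2, p_2 = 2*41 + 5 = 87, q_2 = 2*8 + 1 = 17.
  i=3: a_3=6, p_3 = 6*87 + 41 = 563, q_3 = 6*17 + 8 = 110.
  i=4: a_4=5, p_4 = 5*563 + 87 = 2902, q_4 = 5*110 + 17 = 567.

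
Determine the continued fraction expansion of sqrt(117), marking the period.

Write x_i = (sqrt(117) + m_i)/d_i with (m_0, d_0) = (0, 1). a_0 = floor(sqrt(117)) = 10, since 10^2 = 100 <= 117 < 121 = 11^2.
Iterate m_{i+1} = d_i*a_i - m_i, d_{i+1} = (117 - m_{i+1}^2)/d_i, a_{i+1} = floor((a_0 + m_{i+1})/d_{i+1}):
  m_1 = 1*10 - 0 = 10, d_1 = (117 - 10^2)/1 = 17/1 = 17, a_1 = floor((10 + 10)/17) = 1.
  m_2 = 17*1 - 10 = 7, d_2 = (117 - 7^2)/17 = 68/17 = 4, a_2 = floor((10 + 7)/4) = 4.
  m_3 = 4*4 - 7 = 9, d_3 = (117 - 9^2)/4 = 36/4 = 9, a_3 = floor((10 + 9)/9) = 2.
  m_4 = 9*2 - 9 = 9, d_4 = (117 - 9^2)/9 = 36/9 = 4, a_4 = floor((10 + 9)/4) = 4.
  m_5 = 4*4 - 9 = 7, d_5 = (117 - 7^2)/4 = 68/4 = 17, a_5 = floor((10 + 7)/17) = 1.
  m_6 = 17*1 - 7 = 10, d_6 = (117 - 10^2)/17 = 17/17 = 1, a_6 = floor((10 + 10)/1) = 20.
  m_7 = 1*20 - 10 = 10, d_7 = (117 - 10^2)/1 = 17/1 = 17: (m_7, d_7) = (m_1, d_1) = (10, 17), so from here the quotients repeat a_1, ..., a_6; the period length is 6.
Hence the expansion of sqrt(117) is a_0 = 10 followed by the repeating block 1, 4, 2, 4, 1, 20 (period 6).

[10; (1, 4, 2, 4, 1, 20)]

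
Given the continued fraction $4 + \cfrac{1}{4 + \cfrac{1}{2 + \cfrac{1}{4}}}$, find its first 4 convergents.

Using the convergent recurrence p_i = a_i*p_{i-1} + p_{i-2}, q_i = a_i*q_{i-1} + q_{i-2} with p_{-2}=0, p_{-1}=1, q_{-2}=1, q_{-1}=0:
  i=0: a_0=4, p_0 = 4*1 + 0 = 4, q_0 = 4*0 + 1 = 1.
  i=1: a_1=4, p_1 = 4*4 + 1 = 17, q_1 = 4*1 + 0 = 4.
  i=2: a_2=2, p_2 = 2*17 + 4 = 38, q_2 = 2*4 + 1 = 9.
  i=3: a_3=4, p_3 = 4*38 + 17 = 169, q_3 = 4*9 + 4 = 40.

4/1, 17/4, 38/9, 169/40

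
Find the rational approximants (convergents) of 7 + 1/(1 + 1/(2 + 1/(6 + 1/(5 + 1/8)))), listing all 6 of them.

7/1, 8/1, 23/3, 146/19, 753/98, 6170/803

Using the convergent recurrence p_i = a_i*p_{i-1} + p_{i-2}, q_i = a_i*q_{i-1} + q_{i-2} with p_{-2}=0, p_{-1}=1, q_{-2}=1, q_{-1}=0:
  i=0: a_0=7, p_0 = 7*1 + 0 = 7, q_0 = 7*0 + 1 = 1.
  i=1: a_1=1, p_1 = 1*7 + 1 = 8, q_1 = 1*1 + 0 = 1.
  i=2: a_2=2, p_2 = 2*8 + 7 = 23, q_2 = 2*1 + 1 = 3.
  i=3: a_3=6, p_3 = 6*23 + 8 = 146, q_3 = 6*3 + 1 = 19.
  i=4: a_4=5, p_4 = 5*146 + 23 = 753, q_4 = 5*19 + 3 = 98.
  i=5: a_5=8, p_5 = 8*753 + 146 = 6170, q_5 = 8*98 + 19 = 803.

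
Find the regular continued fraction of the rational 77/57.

[1; 2, 1, 5, 1, 2]

Run the Euclidean algorithm on 77 and 57; the successive quotients are the partial quotients a_0, a_1, ... (each step inverts the fractional part left over by the previous one):
  77 = 1*57 + 20, so a_0 = 1.
  57 = 2*20 + 17, so a_1 = 2.
  20 = 1*17 + 3, so a_2 = 1.
  17 = 5*3 + 2, so a_3 = 5.
  3 = 1*2 + 1, so a_4 = 1.
  2 = 2*1 + 0, so a_5 = 2.
The remainder reaches 0 after 6 divisions, so the expansion has 6 partial quotients, read off in order.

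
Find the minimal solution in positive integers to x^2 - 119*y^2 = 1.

First expand sqrt(119) as a continued fraction. With x_i = (sqrt(119) + m_i)/d_i and (m_0, d_0) = (0, 1): a_0 = floor(sqrt(119)) = 10, since 10^2 = 100 <= 119 < 121 = 11^2.
Iterate m_{i+1} = d_i*a_i - m_i, d_{i+1} = (119 - m_{i+1}^2)/d_i, a_{i+1} = floor((a_0 + m_{i+1})/d_{i+1}):
  m_1 = 1*10 - 0 = 10, d_1 = (119 - 10^2)/1 = 19/1 = 19, a_1 = floor((10 + 10)/19) = 1.
  m_2 = 19*1 - 10 = 9, d_2 = (119 - 9^2)/19 = 38/19 = 2, a_2 = floor((10 + 9)/2) = 9.
  m_3 = 2*9 - 9 = 9, d_3 = (119 - 9^2)/2 = 38/2 = 19, a_3 = floor((10 + 9)/19) = 1.
  m_4 = 19*1 - 9 = 10, d_4 = (119 - 10^2)/19 = 19/19 = 1, a_4 = floor((10 + 10)/1) = 20.
  m_5 = 1*20 - 10 = 10, d_5 = (119 - 10^2)/1 = 19/1 = 19: (m_5, d_5) = (m_1, d_1) = (10, 19), so from here the quotients repeat a_1, ..., a_4; the period length is 4.
So sqrt(119) = [10; (1, 9, 1, 20)] with period length k = 4.
k is even, so the fundamental solution of x^2 - 119y^2 = 1 is (p_{k-1}, q_{k-1}) = (p_3, q_3); compute convergents through index 3.
Convergents (p_i = a_i*p_{i-1} + p_{i-2}, q_i = a_i*q_{i-1} + q_{i-2} with p_{-2}=0, p_{-1}=1, q_{-2}=1, q_{-1}=0):
  i=0: a_0=10, p_0 = 10*1 + 0 = 10, q_0 = 10*0 + 1 = 1.
  i=1: a_1=1, p_1 = 1*10 + 1 = 11, q_1 = 1*1 + 0 = 1.
  i=2: a_2=9, p_2 = 9*11 + 10 = 109, q_2 = 9*1 + 1 = 10.
  i=3: a_3=1, p_3 = 1*109 + 11 = 120, q_3 = 1*10 + 1 = 11.
Check: 120^2 - 119*11^2 = 14400 - 14399 = 1, so (x, y) = (120, 11) solves the equation, and by the theorem it is the least positive solution.

(x, y) = (120, 11)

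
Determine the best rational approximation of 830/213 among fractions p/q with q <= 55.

Expand x = 830/213 as a continued fraction with the Euclidean algorithm:
  830 = 3*213 + 191, so a_0 = 3.
  213 = 1*191 + 22, so a_1 = 1.
  191 = 8*22 + 15, so a_2 = 8.
  22 = 1*15 + 7, so a_3 = 1.
  15 = 2*7 + 1, so a_4 = 2.
  7 = 7*1 + 0, so a_5 = 7.
so x = [3; 1, 8, 1, 2, 7].
Convergents (p_i = a_i*p_{i-1} + p_{i-2}, q_i = a_i*q_{i-1} + q_{i-2} with p_{-2}=0, p_{-1}=1, q_{-2}=1, q_{-1}=0), until the denominator exceeds 55:
  i=0: a_0=3, p_0 = 3*1 + 0 = 3, q_0 = 3*0 + 1 = 1.
  i=1: a_1=1, p_1 = 1*3 + 1 = 4, q_1 = 1*1 + 0 = 1.
  i=2: a_2=8, p_2 = 8*4 + 3 = 35, q_2 = 8*1 + 1 = 9.
  i=3: a_3=1, p_3 = 1*35 + 4 = 39, q_3 = 1*9 + 1 = 10.
  i=4: a_4=2, p_4 = 2*39 + 35 = 113, q_4 = 2*10 + 9 = 29.
  i=5: a_5=7, p_5 = 7*113 + 39 = 830, q_5 = 7*29 + 10 = 213.
q_5 = 213 > 55, so the last convergent with denominator <= 55 is p_4/q_4 = 113/29.
The closest fraction with denominator <= 55 is either p_4/q_4 or the intermediate fraction (k*p_4 + p_3)/(k*q_4 + q_3) with the largest k >= 1 whose denominator stays <= 55; these approach x as k grows, and every other convergent or intermediate fraction in range is farther away.
Largest k: floor((55 - q_3)/q_4) = floor((55 - 10)/29) = 1.
That gives (1*113 + 39)/(1*29 + 10) = 152/39.
Compare the errors: |x - 113/29| = |830*29 - 113*213|/(213*29) = 1/6177, and |x - 152/39| = |830*39 - 152*213|/(213*39) = 6/8307.
Cross-multiplying, 1*8307 = 8307 < 37062 = 6*6177, so 1/6177 is smaller: the convergent 113/29 is closer to x than 152/39.

113/29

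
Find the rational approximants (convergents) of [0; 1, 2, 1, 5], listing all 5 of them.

Using the convergent recurrence p_i = a_i*p_{i-1} + p_{i-2}, q_i = a_i*q_{i-1} + q_{i-2} with p_{-2}=0, p_{-1}=1, q_{-2}=1, q_{-1}=0:
  i=0: a_0=0, p_0 = 0*1 + 0 = 0, q_0 = 0*0 + 1 = 1.
  i=1: a_1=1, p_1 = 1*0 + 1 = 1, q_1 = 1*1 + 0 = 1.
  i=2: a_2=2, p_2 = 2*1 + 0 = 2, q_2 = 2*1 + 1 = 3.
  i=3: a_3=1, p_3 = 1*2 + 1 = 3, q_3 = 1*3 + 1 = 4.
  i=4: a_4=5, p_4 = 5*3 + 2 = 17, q_4 = 5*4 + 3 = 23.

0/1, 1/1, 2/3, 3/4, 17/23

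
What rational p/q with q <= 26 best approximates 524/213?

32/13

Expand x = 524/213 as a continued fraction with the Euclidean algorithm:
  524 = 2*213 + 98, so a_0 = 2.
  213 = 2*98 + 17, so a_1 = 2.
  98 = 5*17 + 13, so a_2 = 5.
  17 = 1*13 + 4, so a_3 = 1.
  13 = 3*4 + 1, so a_4 = 3.
  4 = 4*1 + 0, so a_5 = 4.
so x = [2; 2, 5, 1, 3, 4].
Convergents (p_i = a_i*p_{i-1} + p_{i-2}, q_i = a_i*q_{i-1} + q_{i-2} with p_{-2}=0, p_{-1}=1, q_{-2}=1, q_{-1}=0), until the denominator exceeds 26:
  i=0: a_0=2, p_0 = 2*1 + 0 = 2, q_0 = 2*0 + 1 = 1.
  i=1: a_1=2, p_1 = 2*2 + 1 = 5, q_1 = 2*1 + 0 = 2.
  i=2: a_2=5, p_2 = 5*5 + 2 = 27, q_2 = 5*2 + 1 = 11.
  i=3: a_3=1, p_3 = 1*27 + 5 = 32, q_3 = 1*11 + 2 = 13.
  i=4: a_4=3, p_4 = 3*32 + 27 = 123, q_4 = 3*13 + 11 = 50.
q_4 = 50 > 26, so the last convergent with denominator <= 26 is p_3/q_3 = 32/13.
The closest fraction with denominator <= 26 is either p_3/q_3 or the intermediate fraction (k*p_3 + p_2)/(k*q_3 + q_2) with the largest k >= 1 whose denominator stays <= 26; these approach x as k grows, and every other convergent or intermediate fraction in range is farther away.
Largest k: floor((26 - q_2)/q_3) = floor((26 - 11)/13) = 1.
That gives (1*32 + 27)/(1*13 + 11) = 59/24.
Compare the errors: |x - 32/13| = |524*13 - 32*213|/(213*13) = 4/2769, and |x - 59/24| = |524*24 - 59*213|/(213*24) = 9/5112.
Cross-multiplying, 4*5112 = 20448 < 24921 = 9*2769, so 4/2769 is smaller: the convergent 32/13 is closer to x than 59/24.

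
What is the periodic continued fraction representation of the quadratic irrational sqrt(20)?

[4; (2, 8)]

Write x_i = (sqrt(20) + m_i)/d_i with (m_0, d_0) = (0, 1). a_0 = floor(sqrt(20)) = 4, since 4^2 = 16 <= 20 < 25 = 5^2.
Iterate m_{i+1} = d_i*a_i - m_i, d_{i+1} = (20 - m_{i+1}^2)/d_i, a_{i+1} = floor((a_0 + m_{i+1})/d_{i+1}):
  m_1 = 1*4 - 0 = 4, d_1 = (20 - 4^2)/1 = 4/1 = 4, a_1 = floor((4 + 4)/4) = 2.
  m_2 = 4*2 - 4 = 4, d_2 = (20 - 4^2)/4 = 4/4 = 1, a_2 = floor((4 + 4)/1) = 8.
  m_3 = 1*8 - 4 = 4, d_3 = (20 - 4^2)/1 = 4/1 = 4: (m_3, d_3) = (m_1, d_1) = (4, 4), so from here the quotients repeat a_1, a_2; the period length is 2.
Hence the expansion of sqrt(20) is a_0 = 4 followed by the repeating block 2, 8 (period 2).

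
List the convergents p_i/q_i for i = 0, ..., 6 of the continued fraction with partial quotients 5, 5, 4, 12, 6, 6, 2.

Using the convergent recurrence p_i = a_i*p_{i-1} + p_{i-2}, q_i = a_i*q_{i-1} + q_{i-2} with p_{-2}=0, p_{-1}=1, q_{-2}=1, q_{-1}=0:
  i=0: a_0=5, p_0 = 5*1 + 0 = 5, q_0 = 5*0 + 1 = 1.
  i=1: a_1=5, p_1 = 5*5 + 1 = 26, q_1 = 5*1 + 0 = 5.
  i=2: a_2=4, p_2 = 4*26 + 5 = 109, q_2 = 4*5 + 1 = 21.
  i=3: a_3=12, p_3 = 12*109 + 26 = 1334, q_3 = 12*21 + 5 = 257.
  i=4: a_4=6, p_4 = 6*1334 + 109 = 8113, q_4 = 6*257 + 21 = 1563.
  i=5: a_5=6, p_5 = 6*8113 + 1334 = 50012, q_5 = 6*1563 + 257 = 9635.
  i=6: a_6=2, p_6 = 2*50012 + 8113 = 108137, q_6 = 2*9635 + 1563 = 20833.

5/1, 26/5, 109/21, 1334/257, 8113/1563, 50012/9635, 108137/20833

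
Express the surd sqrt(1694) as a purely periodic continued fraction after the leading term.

[41; (6, 3, 7, 1, 10, 1, 7, 3, 6, 82)]

Write x_i = (sqrt(1694) + m_i)/d_i with (m_0, d_0) = (0, 1). a_0 = floor(sqrt(1694)) = 41, since 41^2 = 1681 <= 1694 < 1764 = 42^2.
Iterate m_{i+1} = d_i*a_i - m_i, d_{i+1} = (1694 - m_{i+1}^2)/d_i, a_{i+1} = floor((a_0 + m_{i+1})/d_{i+1}):
  m_1 = 1*41 - 0 = 41, d_1 = (1694 - 41^2)/1 = 13/1 = 13, a_1 = floor((41 + 41)/13) = 6.
  m_2 = 13*6 - 41 = 37, d_2 = (1694 - 37^2)/13 = 325/13 = 25, a_2 = floor((41 + 37)/25) = 3.
  m_3 = 25*3 - 37 = 38, d_3 = (1694 - 38^2)/25 = 250/25 = 10, a_3 = floor((41 + 38)/10) = 7.
  m_4 = 10*7 - 38 = 32, d_4 = (1694 - 32^2)/10 = 670/10 = 67, a_4 = floor((41 + 32)/67) = 1.
  m_5 = 67*1 - 32 = 35, d_5 = (1694 - 35^2)/67 = 469/67 = 7, a_5 = floor((41 + 35)/7) = 10.
  m_6 = 7*10 - 35 = 35, d_6 = (1694 - 35^2)/7 = 469/7 = 67, a_6 = floor((41 + 35)/67) = 1.
  m_7 = 67*1 - 35 = 32, d_7 = (1694 - 32^2)/67 = 670/67 = 10, a_7 = floor((41 + 32)/10) = 7.
  m_8 = 10*7 - 32 = 38, d_8 = (1694 - 38^2)/10 = 250/10 = 25, a_8 = floor((41 + 38)/25) = 3.
  m_9 = 25*3 - 38 = 37, d_9 = (1694 - 37^2)/25 = 325/25 = 13, a_9 = floor((41 + 37)/13) = 6.
  m_10 = 13*6 - 37 = 41, d_10 = (1694 - 41^2)/13 = 13/13 = 1, a_10 = floor((41 + 41)/1) = 82.
  m_11 = 1*82 - 41 = 41, d_11 = (1694 - 41^2)/1 = 13/1 = 13: (m_11, d_11) = (m_1, d_1) = (41, 13), so from here the quotients repeat a_1, ..., a_10; the period length is 10.
Hence the expansion of sqrt(1694) is a_0 = 41 followed by the repeating block 6, 3, 7, 1, 10, 1, 7, 3, 6, 82 (period 10).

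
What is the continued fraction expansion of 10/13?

Run the Euclidean algorithm on 10 and 13; the successive quotients are the partial quotients a_0, a_1, ... (each step inverts the fractional part left over by the previous one):
  10 = 0*13 + 10, so a_0 = 0.
  13 = 1*10 + 3, so a_1 = 1.
  10 = 3*3 + 1, so a_2 = 3.
  3 = 3*1 + 0, so a_3 = 3.
The remainder reaches 0 after 4 divisions, so the expansion has 4 partial quotients, read off in order.

[0; 1, 3, 3]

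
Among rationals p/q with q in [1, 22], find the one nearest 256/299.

Expand x = 256/299 as a continued fraction with the Euclidean algorithm:
  256 = 0*299 + 256, so a_0 = 0.
  299 = 1*256 + 43, so a_1 = 1.
  256 = 5*43 + 41, so a_2 = 5.
  43 = 1*41 + 2, so a_3 = 1.
  41 = 20*2 + 1, so a_4 = 20.
  2 = 2*1 + 0, so a_5 = 2.
so x = [0; 1, 5, 1, 20, 2].
Convergents (p_i = a_i*p_{i-1} + p_{i-2}, q_i = a_i*q_{i-1} + q_{i-2} with p_{-2}=0, p_{-1}=1, q_{-2}=1, q_{-1}=0), until the denominator exceeds 22:
  i=0: a_0=0, p_0 = 0*1 + 0 = 0, q_0 = 0*0 + 1 = 1.
  i=1: a_1=1, p_1 = 1*0 + 1 = 1, q_1 = 1*1 + 0 = 1.
  i=2: a_2=5, p_2 = 5*1 + 0 = 5, q_2 = 5*1 + 1 = 6.
  i=3: a_3=1, p_3 = 1*5 + 1 = 6, q_3 = 1*6 + 1 = 7.
  i=4: a_4=20, p_4 = 20*6 + 5 = 125, q_4 = 20*7 + 6 = 146.
q_4 = 146 > 22, so the last convergent with denominator <= 22 is p_3/q_3 = 6/7.
The closest fraction with denominator <= 22 is either p_3/q_3 or the intermediate fraction (k*p_3 + p_2)/(k*q_3 + q_2) with the largest k >= 1 whose denominator stays <= 22; these approach x as k grows, and every other convergent or intermediate fraction in range is farther away.
Largest k: floor((22 - q_2)/q_3) = floor((22 - 6)/7) = 2.
That gives (2*6 + 5)/(2*7 + 6) = 17/20.
Compare the errors: |x - 6/7| = |256*7 - 6*299|/(299*7) = 2/2093, and |x - 17/20| = |256*20 - 17*299|/(299*20) = 37/5980.
Cross-multiplying, 2*5980 = 11960 < 77441 = 37*2093, so 2/2093 is smaller: the convergent 6/7 is closer to x than 17/20.

6/7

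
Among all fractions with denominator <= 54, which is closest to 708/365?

97/50

Expand x = 708/365 as a continued fraction with the Euclidean algorithm:
  708 = 1*365 + 343, so a_0 = 1.
  365 = 1*343 + 22, so a_1 = 1.
  343 = 15*22 + 13, so a_2 = 15.
  22 = 1*13 + 9, so a_3 = 1.
  13 = 1*9 + 4, so a_4 = 1.
  9 = 2*4 + 1, so a_5 = 2.
  4 = 4*1 + 0, so a_6 = 4.
so x = [1; 1, 15, 1, 1, 2, 4].
Convergents (p_i = a_i*p_{i-1} + p_{i-2}, q_i = a_i*q_{i-1} + q_{i-2} with p_{-2}=0, p_{-1}=1, q_{-2}=1, q_{-1}=0), until the denominator exceeds 54:
  i=0: a_0=1, p_0 = 1*1 + 0 = 1, q_0 = 1*0 + 1 = 1.
  i=1: a_1=1, p_1 = 1*1 + 1 = 2, q_1 = 1*1 + 0 = 1.
  i=2: a_2=15, p_2 = 15*2 + 1 = 31, q_2 = 15*1 + 1 = 16.
  i=3: a_3=1, p_3 = 1*31 + 2 = 33, q_3 = 1*16 + 1 = 17.
  i=4: a_4=1, p_4 = 1*33 + 31 = 64, q_4 = 1*17 + 16 = 33.
  i=5: a_5=2, p_5 = 2*64 + 33 = 161, q_5 = 2*33 + 17 = 83.
q_5 = 83 > 54, so the last convergent with denominator <= 54 is p_4/q_4 = 64/33.
The closest fraction with denominator <= 54 is either p_4/q_4 or the intermediate fraction (k*p_4 + p_3)/(k*q_4 + q_3) with the largest k >= 1 whose denominator stays <= 54; these approach x as k grows, and every other convergent or intermediate fraction in range is farther away.
Largest k: floor((54 - q_3)/q_4) = floor((54 - 17)/33) = 1.
That gives (1*64 + 33)/(1*33 + 17) = 97/50.
Compare the errors: |x - 64/33| = |708*33 - 64*365|/(365*33) = 4/12045, and |x - 97/50| = |708*50 - 97*365|/(365*50) = 5/18250.
Cross-multiplying, 5*12045 = 60225 < 73000 = 4*18250, so 5/18250 is smaller: the intermediate fraction 97/50 is closer to x than 64/33.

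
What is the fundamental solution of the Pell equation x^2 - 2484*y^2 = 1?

(x, y) = (7775, 156)

First expand sqrt(2484) as a continued fraction. With x_i = (sqrt(2484) + m_i)/d_i and (m_0, d_0) = (0, 1): a_0 = floor(sqrt(2484)) = 49, since 49^2 = 2401 <= 2484 < 2500 = 50^2.
Iterate m_{i+1} = d_i*a_i - m_i, d_{i+1} = (2484 - m_{i+1}^2)/d_i, a_{i+1} = floor((a_0 + m_{i+1})/d_{i+1}):
  m_1 = 1*49 - 0 = 49, d_1 = (2484 - 49^2)/1 = 83/1 = 83, a_1 = floor((49 + 49)/83) = 1.
  m_2 = 83*1 - 49 = 34, d_2 = (2484 - 34^2)/83 = 1328/83 = 16, a_2 = floor((49 + 34)/16) = 5.
  m_3 = 16*5 - 34 = 46, d_3 = (2484 - 46^2)/16 = 368/16 = 23, a_3 = floor((49 + 46)/23) = 4.
  m_4 = 23*4 - 46 = 46, d_4 = (2484 - 46^2)/23 = 368/23 = 16, a_4 = floor((49 + 46)/16) = 5.
  m_5 = 16*5 - 46 = 34, d_5 = (2484 - 34^2)/16 = 1328/16 = 83, a_5 = floor((49 + 34)/83) = 1.
  m_6 = 83*1 - 34 = 49, d_6 = (2484 - 49^2)/83 = 83/83 = 1, a_6 = floor((49 + 49)/1) = 98.
  m_7 = 1*98 - 49 = 49, d_7 = (2484 - 49^2)/1 = 83/1 = 83: (m_7, d_7) = (m_1, d_1) = (49, 83), so from here the quotients repeat a_1, ..., a_6; the period length is 6.
So sqrt(2484) = [49; (1, 5, 4, 5, 1, 98)] with period length k = 6.
k is even, so the fundamental solution of x^2 - 2484y^2 = 1 is (p_{k-1}, q_{k-1}) = (p_5, q_5); compute convergents through index 5.
Convergents (p_i = a_i*p_{i-1} + p_{i-2}, q_i = a_i*q_{i-1} + q_{i-2} with p_{-2}=0, p_{-1}=1, q_{-2}=1, q_{-1}=0):
  i=0: a_0=49, p_0 = 49*1 + 0 = 49, q_0 = 49*0 + 1 = 1.
  i=1: a_1=1, p_1 = 1*49 + 1 = 50, q_1 = 1*1 + 0 = 1.
  i=2: a_2=5, p_2 = 5*50 + 49 = 299, q_2 = 5*1 + 1 = 6.
  i=3: a_3=4, p_3 = 4*299 + 50 = 1246, q_3 = 4*6 + 1 = 25.
  i=4: a_4=5, p_4 = 5*1246 + 299 = 6529, q_4 = 5*25 + 6 = 131.
  i=5: a_5=1, p_5 = 1*6529 + 1246 = 7775, q_5 = 1*131 + 25 = 156.
Check: 7775^2 - 2484*156^2 = 60450625 - 60450624 = 1, so (x, y) = (7775, 156) solves the equation, and by the theorem it is the least positive solution.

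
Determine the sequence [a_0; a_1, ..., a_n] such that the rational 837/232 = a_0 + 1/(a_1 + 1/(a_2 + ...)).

Run the Euclidean algorithm on 837 and 232; the successive quotients are the partial quotients a_0, a_1, ... (each step inverts the fractional part left over by the previous one):
  837 = 3*232 + 141, so a_0 = 3.
  232 = 1*141 + 91, so a_1 = 1.
  141 = 1*91 + 50, so a_2 = 1.
  91 = 1*50 + 41, so a_3 = 1.
  50 = 1*41 + 9, so a_4 = 1.
  41 = 4*9 + 5, so a_5 = 4.
  9 = 1*5 + 4, so a_6 = 1.
  5 = 1*4 + 1, so a_7 = 1.
  4 = 4*1 + 0, so a_8 = 4.
The remainder reaches 0 after 9 divisions, so the expansion has 9 partial quotients, read off in order.

[3; 1, 1, 1, 1, 4, 1, 1, 4]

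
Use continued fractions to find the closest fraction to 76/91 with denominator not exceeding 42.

5/6

Expand x = 76/91 as a continued fraction with the Euclidean algorithm:
  76 = 0*91 + 76, so a_0 = 0.
  91 = 1*76 + 15, so a_1 = 1.
  76 = 5*15 + 1, so a_2 = 5.
  15 = 15*1 + 0, so a_3 = 15.
so x = [0; 1, 5, 15].
Convergents (p_i = a_i*p_{i-1} + p_{i-2}, q_i = a_i*q_{i-1} + q_{i-2} with p_{-2}=0, p_{-1}=1, q_{-2}=1, q_{-1}=0), until the denominator exceeds 42:
  i=0: a_0=0, p_0 = 0*1 + 0 = 0, q_0 = 0*0 + 1 = 1.
  i=1: a_1=1, p_1 = 1*0 + 1 = 1, q_1 = 1*1 + 0 = 1.
  i=2: a_2=5, p_2 = 5*1 + 0 = 5, q_2 = 5*1 + 1 = 6.
  i=3: a_3=15, p_3 = 15*5 + 1 = 76, q_3 = 15*6 + 1 = 91.
q_3 = 91 > 42, so the last convergent with denominator <= 42 is p_2/q_2 = 5/6.
The closest fraction with denominator <= 42 is either p_2/q_2 or the intermediate fraction (k*p_2 + p_1)/(k*q_2 + q_1) with the largest k >= 1 whose denominator stays <= 42; these approach x as k grows, and every other convergent or intermediate fraction in range is farther away.
Largest k: floor((42 - q_1)/q_2) = floor((42 - 1)/6) = 6.
That gives (6*5 + 1)/(6*6 + 1) = 31/37.
Compare the errors: |x - 5/6| = |76*6 - 5*91|/(91*6) = 1/546, and |x - 31/37| = |76*37 - 31*91|/(91*37) = 9/3367.
Cross-multiplying, 1*3367 = 3367 < 4914 = 9*546, so 1/546 is smaller: the convergent 5/6 is closer to x than 31/37.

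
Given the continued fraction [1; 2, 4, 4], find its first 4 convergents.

Using the convergent recurrence p_i = a_i*p_{i-1} + p_{i-2}, q_i = a_i*q_{i-1} + q_{i-2} with p_{-2}=0, p_{-1}=1, q_{-2}=1, q_{-1}=0:
  i=0: a_0=1, p_0 = 1*1 + 0 = 1, q_0 = 1*0 + 1 = 1.
  i=1: a_1=2, p_1 = 2*1 + 1 = 3, q_1 = 2*1 + 0 = 2.
  i=2: a_2=4, p_2 = 4*3 + 1 = 13, q_2 = 4*2 + 1 = 9.
  i=3: a_3=4, p_3 = 4*13 + 3 = 55, q_3 = 4*9 + 2 = 38.

1/1, 3/2, 13/9, 55/38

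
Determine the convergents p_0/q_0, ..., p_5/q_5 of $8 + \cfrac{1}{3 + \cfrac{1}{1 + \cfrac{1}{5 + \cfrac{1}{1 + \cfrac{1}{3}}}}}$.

Using the convergent recurrence p_i = a_i*p_{i-1} + p_{i-2}, q_i = a_i*q_{i-1} + q_{i-2} with p_{-2}=0, p_{-1}=1, q_{-2}=1, q_{-1}=0:
  i=0: a_0=8, p_0 = 8*1 + 0 = 8, q_0 = 8*0 + 1 = 1.
  i=1: a_1=3, p_1 = 3*8 + 1 = 25, q_1 = 3*1 + 0 = 3.
  i=2: a_2=1, p_2 = 1*25 + 8 = 33, q_2 = 1*3 + 1 = 4.
  i=3: a_3=5, p_3 = 5*33 + 25 = 190, q_3 = 5*4 + 3 = 23.
  i=4: a_4=1, p_4 = 1*190 + 33 = 223, q_4 = 1*23 + 4 = 27.
  i=5: a_5=3, p_5 = 3*223 + 190 = 859, q_5 = 3*27 + 23 = 104.

8/1, 25/3, 33/4, 190/23, 223/27, 859/104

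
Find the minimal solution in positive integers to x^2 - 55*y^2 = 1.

First expand sqrt(55) as a continued fraction. With x_i = (sqrt(55) + m_i)/d_i and (m_0, d_0) = (0, 1): a_0 = floor(sqrt(55)) = 7, since 7^2 = 49 <= 55 < 64 = 8^2.
Iterate m_{i+1} = d_i*a_i - m_i, d_{i+1} = (55 - m_{i+1}^2)/d_i, a_{i+1} = floor((a_0 + m_{i+1})/d_{i+1}):
  m_1 = 1*7 - 0 = 7, d_1 = (55 - 7^2)/1 = 6/1 = 6, a_1 = floor((7 + 7)/6) = 2.
  m_2 = 6*2 - 7 = 5, d_2 = (55 - 5^2)/6 = 30/6 = 5, a_2 = floor((7 + 5)/5) = 2.
  m_3 = 5*2 - 5 = 5, d_3 = (55 - 5^2)/5 = 30/5 = 6, a_3 = floor((7 + 5)/6) = 2.
  m_4 = 6*2 - 5 = 7, d_4 = (55 - 7^2)/6 = 6/6 = 1, a_4 = floor((7 + 7)/1) = 14.
  m_5 = 1*14 - 7 = 7, d_5 = (55 - 7^2)/1 = 6/1 = 6: (m_5, d_5) = (m_1, d_1) = (7, 6), so from here the quotients repeat a_1, ..., a_4; the period length is 4.
So sqrt(55) = [7; (2, 2, 2, 14)] with period length k = 4.
k is even, so the fundamental solution of x^2 - 55y^2 = 1 is (p_{k-1}, q_{k-1}) = (p_3, q_3); compute convergents through index 3.
Convergents (p_i = a_i*p_{i-1} + p_{i-2}, q_i = a_i*q_{i-1} + q_{i-2} with p_{-2}=0, p_{-1}=1, q_{-2}=1, q_{-1}=0):
  i=0: a_0=7, p_0 = 7*1 + 0 = 7, q_0 = 7*0 + 1 = 1.
  i=1: a_1=2, p_1 = 2*7 + 1 = 15, q_1 = 2*1 + 0 = 2.
  i=2: a_2=2, p_2 = 2*15 + 7 = 37, q_2 = 2*2 + 1 = 5.
  i=3: a_3=2, p_3 = 2*37 + 15 = 89, q_3 = 2*5 + 2 = 12.
Check: 89^2 - 55*12^2 = 7921 - 7920 = 1, so (x, y) = (89, 12) solves the equation, and by the theorem it is the least positive solution.

(x, y) = (89, 12)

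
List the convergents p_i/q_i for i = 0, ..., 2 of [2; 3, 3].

2/1, 7/3, 23/10

Using the convergent recurrence p_i = a_i*p_{i-1} + p_{i-2}, q_i = a_i*q_{i-1} + q_{i-2} with p_{-2}=0, p_{-1}=1, q_{-2}=1, q_{-1}=0:
  i=0: a_0=2, p_0 = 2*1 + 0 = 2, q_0 = 2*0 + 1 = 1.
  i=1: a_1=3, p_1 = 3*2 + 1 = 7, q_1 = 3*1 + 0 = 3.
  i=2: a_2=3, p_2 = 3*7 + 2 = 23, q_2 = 3*3 + 1 = 10.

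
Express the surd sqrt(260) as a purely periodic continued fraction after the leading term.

[16; (8, 32)]

Write x_i = (sqrt(260) + m_i)/d_i with (m_0, d_0) = (0, 1). a_0 = floor(sqrt(260)) = 16, since 16^2 = 256 <= 260 < 289 = 17^2.
Iterate m_{i+1} = d_i*a_i - m_i, d_{i+1} = (260 - m_{i+1}^2)/d_i, a_{i+1} = floor((a_0 + m_{i+1})/d_{i+1}):
  m_1 = 1*16 - 0 = 16, d_1 = (260 - 16^2)/1 = 4/1 = 4, a_1 = floor((16 + 16)/4) = 8.
  m_2 = 4*8 - 16 = 16, d_2 = (260 - 16^2)/4 = 4/4 = 1, a_2 = floor((16 + 16)/1) = 32.
  m_3 = 1*32 - 16 = 16, d_3 = (260 - 16^2)/1 = 4/1 = 4: (m_3, d_3) = (m_1, d_1) = (16, 4), so from here the quotients repeat a_1, a_2; the period length is 2.
Hence the expansion of sqrt(260) is a_0 = 16 followed by the repeating block 8, 32 (period 2).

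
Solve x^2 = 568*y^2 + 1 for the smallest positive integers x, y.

First expand sqrt(568) as a continued fraction. With x_i = (sqrt(568) + m_i)/d_i and (m_0, d_0) = (0, 1): a_0 = floor(sqrt(568)) = 23, since 23^2 = 529 <= 568 < 576 = 24^2.
Iterate m_{i+1} = d_i*a_i - m_i, d_{i+1} = (568 - m_{i+1}^2)/d_i, a_{i+1} = floor((a_0 + m_{i+1})/d_{i+1}):
  m_1 = 1*23 - 0 = 23, d_1 = (568 - 23^2)/1 = 39/1 = 39, a_1 = floor((23 + 23)/39) = 1.
  m_2 = 39*1 - 23 = 16, d_2 = (568 - 16^2)/39 = 312/39 = 8, a_2 = floor((23 + 16)/8) = 4.
  m_3 = 8*4 - 16 = 16, d_3 = (568 - 16^2)/8 = 312/8 = 39, a_3 = floor((23 + 16)/39) = 1.
  m_4 = 39*1 - 16 = 23, d_4 = (568 - 23^2)/39 = 39/39 = 1, a_4 = floor((23 + 23)/1) = 46.
  m_5 = 1*46 - 23 = 23, d_5 = (568 - 23^2)/1 = 39/1 = 39: (m_5, d_5) = (m_1, d_1) = (23, 39), so from here the quotients repeat a_1, ..., a_4; the period length is 4.
So sqrt(568) = [23; (1, 4, 1, 46)] with period length k = 4.
k is even, so the fundamental solution of x^2 - 568y^2 = 1 is (p_{k-1}, q_{k-1}) = (p_3, q_3); compute convergents through index 3.
Convergents (p_i = a_i*p_{i-1} + p_{i-2}, q_i = a_i*q_{i-1} + q_{i-2} with p_{-2}=0, p_{-1}=1, q_{-2}=1, q_{-1}=0):
  i=0: a_0=23, p_0 = 23*1 + 0 = 23, q_0 = 23*0 + 1 = 1.
  i=1: a_1=1, p_1 = 1*23 + 1 = 24, q_1 = 1*1 + 0 = 1.
  i=2: a_2=4, p_2 = 4*24 + 23 = 119, q_2 = 4*1 + 1 = 5.
  i=3: a_3=1, p_3 = 1*119 + 24 = 143, q_3 = 1*5 + 1 = 6.
Check: 143^2 - 568*6^2 = 20449 - 20448 = 1, so (x, y) = (143, 6) solves the equation, and by the theorem it is the least positive solution.

(x, y) = (143, 6)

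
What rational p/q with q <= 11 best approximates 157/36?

Expand x = 157/36 as a continued fraction with the Euclidean algorithm:
  157 = 4*36 + 13, so a_0 = 4.
  36 = 2*13 + 10, so a_1 = 2.
  13 = 1*10 + 3, so a_2 = 1.
  10 = 3*3 + 1, so a_3 = 3.
  3 = 3*1 + 0, so a_4 = 3.
so x = [4; 2, 1, 3, 3].
Convergents (p_i = a_i*p_{i-1} + p_{i-2}, q_i = a_i*q_{i-1} + q_{i-2} with p_{-2}=0, p_{-1}=1, q_{-2}=1, q_{-1}=0), until the denominator exceeds 11:
  i=0: a_0=4, p_0 = 4*1 + 0 = 4, q_0 = 4*0 + 1 = 1.
  i=1: a_1=2, p_1 = 2*4 + 1 = 9, q_1 = 2*1 + 0 = 2.
  i=2: a_2=1, p_2 = 1*9 + 4 = 13, q_2 = 1*2 + 1 = 3.
  i=3: a_3=3, p_3 = 3*13 + 9 = 48, q_3 = 3*3 + 2 = 11.
  i=4: a_4=3, p_4 = 3*48 + 13 = 157, q_4 = 3*11 + 3 = 36.
q_4 = 36 > 11, so the last convergent with denominator <= 11 is p_3/q_3 = 48/11.
The closest fraction with denominator <= 11 is either p_3/q_3 or the intermediate fraction (k*p_3 + p_2)/(k*q_3 + q_2) with the largest k >= 1 whose denominator stays <= 11; these approach x as k grows, and every other convergent or intermediate fraction in range is farther away.
Largest k: floor((11 - q_2)/q_3) = floor((11 - 3)/11) = 0.
Since k = 0, no intermediate fraction beyond p_3/q_3 has denominator <= 11, so the convergent 48/11 is the closest (its error is |157*11 - 48*36|/(36*11) = 1/396).

48/11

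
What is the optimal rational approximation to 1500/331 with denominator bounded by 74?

Expand x = 1500/331 as a continued fraction with the Euclidean algorithm:
  1500 = 4*331 + 176, so a_0 = 4.
  331 = 1*176 + 155, so a_1 = 1.
  176 = 1*155 + 21, so a_2 = 1.
  155 = 7*21 + 8, so a_3 = 7.
  21 = 2*8 + 5, so a_4 = 2.
  8 = 1*5 + 3, so a_5 = 1.
  5 = 1*3 + 2, so a_6 = 1.
  3 = 1*2 + 1, so a_7 = 1.
  2 = 2*1 + 0, so a_8 = 2.
so x = [4; 1, 1, 7, 2, 1, 1, 1, 2].
Convergents (p_i = a_i*p_{i-1} + p_{i-2}, q_i = a_i*q_{i-1} + q_{i-2} with p_{-2}=0, p_{-1}=1, q_{-2}=1, q_{-1}=0), until the denominator exceeds 74:
  i=0: a_0=4, p_0 = 4*1 + 0 = 4, q_0 = 4*0 + 1 = 1.
  i=1: a_1=1, p_1 = 1*4 + 1 = 5, q_1 = 1*1 + 0 = 1.
  i=2: a_2=1, p_2 = 1*5 + 4 = 9, q_2 = 1*1 + 1 = 2.
  i=3: a_3=7, p_3 = 7*9 + 5 = 68, q_3 = 7*2 + 1 = 15.
  i=4: a_4=2, p_4 = 2*68 + 9 = 145, q_4 = 2*15 + 2 = 32.
  i=5: a_5=1, p_5 = 1*145 + 68 = 213, q_5 = 1*32 + 15 = 47.
  i=6: a_6=1, p_6 = 1*213 + 145 = 358, q_6 = 1*47 + 32 = 79.
q_6 = 79 > 74, so the last convergent with denominator <= 74 is p_5/q_5 = 213/47.
The closest fraction with denominator <= 74 is either p_5/q_5 or the intermediate fraction (k*p_5 + p_4)/(k*q_5 + q_4) with the largest k >= 1 whose denominator stays <= 74; these approach x as k grows, and every other convergent or intermediate fraction in range is farther away.
Largest k: floor((74 - q_4)/q_5) = floor((74 - 32)/47) = 0.
Since k = 0, no intermediate fraction beyond p_5/q_5 has denominator <= 74, so the convergent 213/47 is the closest (its error is |1500*47 - 213*331|/(331*47) = 3/15557).

213/47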